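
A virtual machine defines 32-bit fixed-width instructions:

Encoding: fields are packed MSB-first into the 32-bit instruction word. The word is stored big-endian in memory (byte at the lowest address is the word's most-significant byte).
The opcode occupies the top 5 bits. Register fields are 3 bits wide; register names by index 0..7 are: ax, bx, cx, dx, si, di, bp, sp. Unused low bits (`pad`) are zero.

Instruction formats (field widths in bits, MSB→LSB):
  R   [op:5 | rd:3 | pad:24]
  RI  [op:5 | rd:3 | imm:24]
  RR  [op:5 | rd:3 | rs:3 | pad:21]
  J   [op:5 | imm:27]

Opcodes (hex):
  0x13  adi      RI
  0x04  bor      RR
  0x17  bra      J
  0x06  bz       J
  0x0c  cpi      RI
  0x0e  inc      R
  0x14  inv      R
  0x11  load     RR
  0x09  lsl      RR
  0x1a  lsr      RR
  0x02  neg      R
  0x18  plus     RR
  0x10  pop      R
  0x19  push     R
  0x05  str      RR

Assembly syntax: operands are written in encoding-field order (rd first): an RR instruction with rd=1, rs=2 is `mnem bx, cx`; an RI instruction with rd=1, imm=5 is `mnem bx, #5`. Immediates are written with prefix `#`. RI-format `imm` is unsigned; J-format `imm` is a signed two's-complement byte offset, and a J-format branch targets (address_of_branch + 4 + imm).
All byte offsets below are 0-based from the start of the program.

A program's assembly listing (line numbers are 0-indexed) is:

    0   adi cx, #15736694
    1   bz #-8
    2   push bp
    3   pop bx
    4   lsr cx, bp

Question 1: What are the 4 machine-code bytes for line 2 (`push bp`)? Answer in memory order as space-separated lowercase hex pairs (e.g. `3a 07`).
ce 00 00 00

2. push fields op=0x19:5|rd=6:3|pad=0:24 → word ce000000h → ce 00 00 00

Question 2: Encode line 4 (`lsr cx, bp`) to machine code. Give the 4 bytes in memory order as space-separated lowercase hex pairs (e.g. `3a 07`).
L4: lsr op=0x1a:5|rd=2:3|rs=6:3|pad=0:21 ⇒ 0xd2c00000 ⇒ big d2 c0 00 00

d2 c0 00 00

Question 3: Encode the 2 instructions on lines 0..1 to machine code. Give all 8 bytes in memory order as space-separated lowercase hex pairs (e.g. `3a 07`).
line 0 (adi): pack op=0x13:5|rd=2:3|imm=15736694:24 = 0x9af01f76; big→ 9a f0 1f 76
line 1 (bz): pack op=0x6:5|imm=-8:27 = 0x37fffff8; big→ 37 ff ff f8

9a f0 1f 76 37 ff ff f8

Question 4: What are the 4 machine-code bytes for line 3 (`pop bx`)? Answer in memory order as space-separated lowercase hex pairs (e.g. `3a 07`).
3. pop fields op=0x10:5|rd=1:3|pad=0:24 → word 81000000h → 81 00 00 00

81 00 00 00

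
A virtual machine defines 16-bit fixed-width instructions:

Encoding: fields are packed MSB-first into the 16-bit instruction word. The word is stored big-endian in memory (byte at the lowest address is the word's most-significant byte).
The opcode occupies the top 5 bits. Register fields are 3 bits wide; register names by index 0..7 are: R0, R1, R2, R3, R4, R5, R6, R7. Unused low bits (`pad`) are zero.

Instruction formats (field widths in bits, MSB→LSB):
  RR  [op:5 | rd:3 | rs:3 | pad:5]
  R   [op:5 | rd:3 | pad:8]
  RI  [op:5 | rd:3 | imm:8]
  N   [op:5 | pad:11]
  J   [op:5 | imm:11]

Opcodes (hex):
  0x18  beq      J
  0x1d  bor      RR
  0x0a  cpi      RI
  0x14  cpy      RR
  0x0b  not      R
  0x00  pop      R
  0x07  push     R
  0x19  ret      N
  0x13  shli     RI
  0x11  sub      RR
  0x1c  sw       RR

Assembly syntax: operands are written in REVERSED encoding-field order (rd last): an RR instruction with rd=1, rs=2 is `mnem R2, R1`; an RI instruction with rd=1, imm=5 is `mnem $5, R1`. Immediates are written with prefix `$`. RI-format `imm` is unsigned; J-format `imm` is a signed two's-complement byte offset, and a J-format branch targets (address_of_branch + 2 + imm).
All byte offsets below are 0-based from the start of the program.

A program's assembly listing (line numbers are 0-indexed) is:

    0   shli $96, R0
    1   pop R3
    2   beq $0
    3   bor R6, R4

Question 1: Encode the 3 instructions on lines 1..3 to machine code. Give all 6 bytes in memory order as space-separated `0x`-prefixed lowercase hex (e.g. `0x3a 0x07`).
0x03 0x00 0xc0 0x00 0xec 0xc0

line 1 (pop): pack op=0x0:5|rd=3:3|pad=0:8 = 0x0300; big→ 03 00
line 2 (beq): pack op=0x18:5|imm=0:11 = 0xc000; big→ c0 00
line 3 (bor): pack op=0x1d:5|rd=4:3|rs=6:3|pad=0:5 = 0xecc0; big→ ec c0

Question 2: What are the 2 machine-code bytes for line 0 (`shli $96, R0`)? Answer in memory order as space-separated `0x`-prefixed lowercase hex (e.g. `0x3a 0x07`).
L0: shli op=0x13:5|rd=0:3|imm=96:8 ⇒ 0x9860 ⇒ big 98 60

0x98 0x60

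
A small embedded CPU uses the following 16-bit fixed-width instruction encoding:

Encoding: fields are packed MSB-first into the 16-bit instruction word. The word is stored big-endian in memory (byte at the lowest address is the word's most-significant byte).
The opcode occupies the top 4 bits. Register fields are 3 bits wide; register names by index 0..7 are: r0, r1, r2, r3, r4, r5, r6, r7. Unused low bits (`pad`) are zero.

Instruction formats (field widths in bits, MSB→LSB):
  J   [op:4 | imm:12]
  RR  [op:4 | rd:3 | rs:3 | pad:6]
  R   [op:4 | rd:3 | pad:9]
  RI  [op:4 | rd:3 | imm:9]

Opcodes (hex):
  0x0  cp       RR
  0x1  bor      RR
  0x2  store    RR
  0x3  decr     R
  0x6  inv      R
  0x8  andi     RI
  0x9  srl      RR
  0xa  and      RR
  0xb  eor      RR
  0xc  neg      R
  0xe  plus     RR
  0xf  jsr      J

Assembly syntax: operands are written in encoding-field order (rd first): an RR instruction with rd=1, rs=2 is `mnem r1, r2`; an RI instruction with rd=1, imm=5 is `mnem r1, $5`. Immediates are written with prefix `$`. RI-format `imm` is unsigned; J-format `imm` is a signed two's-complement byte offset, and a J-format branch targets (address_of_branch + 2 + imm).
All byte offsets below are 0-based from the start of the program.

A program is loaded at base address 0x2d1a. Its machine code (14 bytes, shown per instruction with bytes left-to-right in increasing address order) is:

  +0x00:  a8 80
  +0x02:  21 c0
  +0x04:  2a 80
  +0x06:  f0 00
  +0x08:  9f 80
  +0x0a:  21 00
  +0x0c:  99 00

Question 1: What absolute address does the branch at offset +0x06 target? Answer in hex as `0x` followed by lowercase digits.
off 0x06: read f0 00 as big → 0xf000
  top 4b → 0xf → jsr [J]
  imm@[11:0]=0x0 ⇒ $0
  target = base 0x2d1a + off 0x06 + 2 + imm 0 = 0x2d22

0x2d22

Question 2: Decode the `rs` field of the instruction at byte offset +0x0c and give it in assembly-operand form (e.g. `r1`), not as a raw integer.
[0c] 99 00 → 0x9900
  op=0x9900>>12=0x9 ⇒ srl (RR)
  rd@[11:9]=0x4 ⇒ r4
  rs@[8:6]=0x4 ⇒ r4

r4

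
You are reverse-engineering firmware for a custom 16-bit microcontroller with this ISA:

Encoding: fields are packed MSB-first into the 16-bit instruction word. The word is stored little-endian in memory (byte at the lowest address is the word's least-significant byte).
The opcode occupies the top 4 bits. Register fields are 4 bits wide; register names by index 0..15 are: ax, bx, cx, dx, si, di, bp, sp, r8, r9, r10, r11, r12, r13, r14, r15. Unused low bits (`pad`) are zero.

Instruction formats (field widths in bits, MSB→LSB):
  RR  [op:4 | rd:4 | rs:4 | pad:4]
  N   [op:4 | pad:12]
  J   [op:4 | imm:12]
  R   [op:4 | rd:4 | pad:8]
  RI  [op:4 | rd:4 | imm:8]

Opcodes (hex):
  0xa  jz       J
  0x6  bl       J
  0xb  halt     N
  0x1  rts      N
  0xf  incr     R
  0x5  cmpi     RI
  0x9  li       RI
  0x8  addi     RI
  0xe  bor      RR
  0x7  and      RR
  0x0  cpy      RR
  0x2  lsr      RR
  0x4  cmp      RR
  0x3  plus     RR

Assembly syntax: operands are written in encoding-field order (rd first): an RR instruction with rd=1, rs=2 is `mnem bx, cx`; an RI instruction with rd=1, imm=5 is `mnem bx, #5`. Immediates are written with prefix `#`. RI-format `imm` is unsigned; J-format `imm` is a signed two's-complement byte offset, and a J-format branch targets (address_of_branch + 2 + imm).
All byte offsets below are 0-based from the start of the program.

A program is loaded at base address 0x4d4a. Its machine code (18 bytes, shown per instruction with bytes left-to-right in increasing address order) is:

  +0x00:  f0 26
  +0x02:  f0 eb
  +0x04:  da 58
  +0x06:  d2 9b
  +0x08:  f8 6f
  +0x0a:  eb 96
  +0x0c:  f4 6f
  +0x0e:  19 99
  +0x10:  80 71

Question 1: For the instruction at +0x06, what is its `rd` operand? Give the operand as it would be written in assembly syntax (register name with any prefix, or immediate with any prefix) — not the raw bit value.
off 0x06: read d2 9b as little → 0x9bd2
  opcode bits[15:12]=0x9: li/RI
  rd: (w>>8)&0xf=0xb → r11
  imm: (w>>0)&0xff=0xd2 → #210

r11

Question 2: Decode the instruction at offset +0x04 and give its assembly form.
cmpi r8, #218

@+04  little-endian(da 58) = 0x58da
  top 4b → 0x5 → cmpi [RI]
  rd@[11:8]=0x8 ⇒ r8
  imm@[7:0]=0xda ⇒ #218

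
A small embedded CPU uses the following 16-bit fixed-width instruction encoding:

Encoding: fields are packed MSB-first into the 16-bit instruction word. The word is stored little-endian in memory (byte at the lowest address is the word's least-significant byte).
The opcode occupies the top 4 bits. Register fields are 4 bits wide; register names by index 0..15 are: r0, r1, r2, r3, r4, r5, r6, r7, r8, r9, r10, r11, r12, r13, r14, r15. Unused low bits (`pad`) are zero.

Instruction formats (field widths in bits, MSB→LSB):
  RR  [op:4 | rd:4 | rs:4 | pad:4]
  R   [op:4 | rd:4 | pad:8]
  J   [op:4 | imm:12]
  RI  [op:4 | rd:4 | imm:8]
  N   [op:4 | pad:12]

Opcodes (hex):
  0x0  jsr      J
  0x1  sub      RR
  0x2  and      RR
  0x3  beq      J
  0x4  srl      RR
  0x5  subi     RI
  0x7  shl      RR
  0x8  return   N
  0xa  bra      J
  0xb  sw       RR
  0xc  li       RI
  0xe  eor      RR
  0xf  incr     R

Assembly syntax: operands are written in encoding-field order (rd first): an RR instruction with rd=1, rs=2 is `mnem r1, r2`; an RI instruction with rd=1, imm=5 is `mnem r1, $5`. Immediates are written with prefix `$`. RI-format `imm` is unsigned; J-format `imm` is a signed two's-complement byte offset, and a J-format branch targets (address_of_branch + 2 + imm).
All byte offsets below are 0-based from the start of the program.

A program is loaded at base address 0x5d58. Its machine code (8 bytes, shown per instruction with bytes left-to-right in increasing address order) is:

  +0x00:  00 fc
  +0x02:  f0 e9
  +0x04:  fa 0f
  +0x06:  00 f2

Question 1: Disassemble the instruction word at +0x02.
eor r9, r15

off 0x02: read f0 e9 as little → 0xe9f0
  op=0xe9f0>>12=0xe ⇒ eor (RR)
  rd: (w>>8)&0xf=0x9 → r9
  rs: (w>>4)&0xf=0xf → r15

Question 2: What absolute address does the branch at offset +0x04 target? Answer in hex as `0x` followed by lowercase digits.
0x5d58

[04] fa 0f → 0x0ffa
  top 4b → 0x0 → jsr [J]
  [11:0] imm=4090 (s12→-6) = $-6
  target = base 0x5d58 + off 0x04 + 2 + imm -6 = 0x5d58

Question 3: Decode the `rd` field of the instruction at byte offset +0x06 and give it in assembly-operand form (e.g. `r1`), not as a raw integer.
off 0x06: read 00 f2 as little → 0xf200
  opcode bits[15:12]=0xf: incr/R
  [11:8] rd=2 = r2

r2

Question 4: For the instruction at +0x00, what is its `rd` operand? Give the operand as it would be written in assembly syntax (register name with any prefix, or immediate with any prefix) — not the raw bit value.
r12

[00] 00 fc → 0xfc00
  top 4b → 0xf → incr [R]
  rd@[11:8]=0xc ⇒ r12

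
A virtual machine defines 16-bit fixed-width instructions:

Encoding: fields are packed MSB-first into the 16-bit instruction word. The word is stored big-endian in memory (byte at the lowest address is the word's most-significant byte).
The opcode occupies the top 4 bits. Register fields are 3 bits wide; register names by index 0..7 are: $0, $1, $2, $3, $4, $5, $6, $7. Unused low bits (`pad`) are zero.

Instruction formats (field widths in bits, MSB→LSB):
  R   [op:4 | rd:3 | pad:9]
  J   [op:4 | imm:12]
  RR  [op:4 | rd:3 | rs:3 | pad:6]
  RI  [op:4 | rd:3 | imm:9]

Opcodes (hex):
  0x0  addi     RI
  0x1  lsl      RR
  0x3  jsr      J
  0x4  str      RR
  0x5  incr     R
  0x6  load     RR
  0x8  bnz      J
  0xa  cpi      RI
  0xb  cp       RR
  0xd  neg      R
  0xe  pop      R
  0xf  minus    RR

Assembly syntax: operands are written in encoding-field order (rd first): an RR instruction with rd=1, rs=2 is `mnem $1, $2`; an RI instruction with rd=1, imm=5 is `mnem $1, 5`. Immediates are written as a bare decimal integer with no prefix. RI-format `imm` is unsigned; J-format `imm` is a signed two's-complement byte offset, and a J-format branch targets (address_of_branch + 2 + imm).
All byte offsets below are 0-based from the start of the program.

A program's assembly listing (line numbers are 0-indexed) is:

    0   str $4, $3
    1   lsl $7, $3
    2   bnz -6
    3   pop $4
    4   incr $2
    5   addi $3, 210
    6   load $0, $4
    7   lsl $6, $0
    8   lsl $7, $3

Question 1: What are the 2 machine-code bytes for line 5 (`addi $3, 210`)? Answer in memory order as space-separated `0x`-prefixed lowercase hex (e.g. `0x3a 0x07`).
0x06 0xd2

L5: addi op=0x0:4|rd=3:3|imm=210:9 ⇒ 0x06d2 ⇒ big 06 d2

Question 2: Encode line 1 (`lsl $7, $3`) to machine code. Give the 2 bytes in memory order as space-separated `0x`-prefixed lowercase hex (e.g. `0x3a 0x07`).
0x1e 0xc0

L1: lsl op=0x1:4|rd=7:3|rs=3:3|pad=0:6 ⇒ 0x1ec0 ⇒ big 1e c0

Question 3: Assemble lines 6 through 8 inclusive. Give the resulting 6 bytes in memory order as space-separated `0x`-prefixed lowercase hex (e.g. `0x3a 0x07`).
0x61 0x00 0x1c 0x00 0x1e 0xc0

line 6 (load): pack op=0x6:4|rd=0:3|rs=4:3|pad=0:6 = 0x6100; big→ 61 00
line 7 (lsl): pack op=0x1:4|rd=6:3|rs=0:3|pad=0:6 = 0x1c00; big→ 1c 00
line 8 (lsl): pack op=0x1:4|rd=7:3|rs=3:3|pad=0:6 = 0x1ec0; big→ 1e c0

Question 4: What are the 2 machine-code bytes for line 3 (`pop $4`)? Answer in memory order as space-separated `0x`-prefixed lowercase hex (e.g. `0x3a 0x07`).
L3: pop op=0xe:4|rd=4:3|pad=0:9 ⇒ 0xe800 ⇒ big e8 00

0xe8 0x00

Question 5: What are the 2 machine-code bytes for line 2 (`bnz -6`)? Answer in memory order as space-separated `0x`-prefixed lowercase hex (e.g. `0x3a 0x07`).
2. bnz fields op=0x8:4|imm=-6:12 → word 8ffah → 8f fa

0x8f 0xfa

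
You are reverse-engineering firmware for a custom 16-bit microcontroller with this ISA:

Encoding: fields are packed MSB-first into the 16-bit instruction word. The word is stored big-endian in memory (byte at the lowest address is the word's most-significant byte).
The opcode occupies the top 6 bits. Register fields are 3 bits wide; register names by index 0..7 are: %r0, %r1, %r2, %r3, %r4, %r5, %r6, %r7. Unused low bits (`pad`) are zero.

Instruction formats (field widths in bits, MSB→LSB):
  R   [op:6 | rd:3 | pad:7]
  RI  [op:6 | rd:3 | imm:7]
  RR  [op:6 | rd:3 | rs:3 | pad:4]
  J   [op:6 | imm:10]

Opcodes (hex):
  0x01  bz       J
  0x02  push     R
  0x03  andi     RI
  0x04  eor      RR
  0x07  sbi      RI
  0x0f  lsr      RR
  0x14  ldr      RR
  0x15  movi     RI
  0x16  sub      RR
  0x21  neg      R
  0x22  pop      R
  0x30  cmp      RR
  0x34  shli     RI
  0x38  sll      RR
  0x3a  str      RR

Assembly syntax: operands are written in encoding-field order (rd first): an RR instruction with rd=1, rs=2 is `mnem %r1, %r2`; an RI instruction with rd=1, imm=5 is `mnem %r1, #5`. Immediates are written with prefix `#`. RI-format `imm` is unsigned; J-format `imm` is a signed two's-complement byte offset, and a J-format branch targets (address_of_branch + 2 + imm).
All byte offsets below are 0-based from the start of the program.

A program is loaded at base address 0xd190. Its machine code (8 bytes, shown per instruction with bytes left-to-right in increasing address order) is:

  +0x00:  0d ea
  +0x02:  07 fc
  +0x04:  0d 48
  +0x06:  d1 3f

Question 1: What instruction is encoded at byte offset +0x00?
andi %r3, #106

[00] 0d ea → 0x0dea
  op=0x0dea>>10=0x3 ⇒ andi (RI)
  [9:7] rd=3 = %r3
  [6:0] imm=106 = #106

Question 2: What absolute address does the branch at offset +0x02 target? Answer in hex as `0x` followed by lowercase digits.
0xd190

off 0x02: read 07 fc as big → 0x07fc
  opcode bits[15:10]=0x1: bz/J
  imm@[9:0]=0x3fc (s10→-4) ⇒ #-4
  target = base 0xd190 + off 0x02 + 2 + imm -4 = 0xd190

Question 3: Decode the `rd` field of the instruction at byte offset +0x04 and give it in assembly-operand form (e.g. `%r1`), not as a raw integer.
off 0x04: read 0d 48 as big → 0x0d48
  opcode bits[15:10]=0x3: andi/RI
  rd: (w>>7)&0x7=0x2 → %r2
  imm: (w>>0)&0x7f=0x48 → #72

%r2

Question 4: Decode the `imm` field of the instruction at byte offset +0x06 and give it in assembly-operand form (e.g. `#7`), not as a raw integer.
[06] d1 3f → 0xd13f
  opcode bits[15:10]=0x34: shli/RI
  rd: (w>>7)&0x7=0x2 → %r2
  imm: (w>>0)&0x7f=0x3f → #63

#63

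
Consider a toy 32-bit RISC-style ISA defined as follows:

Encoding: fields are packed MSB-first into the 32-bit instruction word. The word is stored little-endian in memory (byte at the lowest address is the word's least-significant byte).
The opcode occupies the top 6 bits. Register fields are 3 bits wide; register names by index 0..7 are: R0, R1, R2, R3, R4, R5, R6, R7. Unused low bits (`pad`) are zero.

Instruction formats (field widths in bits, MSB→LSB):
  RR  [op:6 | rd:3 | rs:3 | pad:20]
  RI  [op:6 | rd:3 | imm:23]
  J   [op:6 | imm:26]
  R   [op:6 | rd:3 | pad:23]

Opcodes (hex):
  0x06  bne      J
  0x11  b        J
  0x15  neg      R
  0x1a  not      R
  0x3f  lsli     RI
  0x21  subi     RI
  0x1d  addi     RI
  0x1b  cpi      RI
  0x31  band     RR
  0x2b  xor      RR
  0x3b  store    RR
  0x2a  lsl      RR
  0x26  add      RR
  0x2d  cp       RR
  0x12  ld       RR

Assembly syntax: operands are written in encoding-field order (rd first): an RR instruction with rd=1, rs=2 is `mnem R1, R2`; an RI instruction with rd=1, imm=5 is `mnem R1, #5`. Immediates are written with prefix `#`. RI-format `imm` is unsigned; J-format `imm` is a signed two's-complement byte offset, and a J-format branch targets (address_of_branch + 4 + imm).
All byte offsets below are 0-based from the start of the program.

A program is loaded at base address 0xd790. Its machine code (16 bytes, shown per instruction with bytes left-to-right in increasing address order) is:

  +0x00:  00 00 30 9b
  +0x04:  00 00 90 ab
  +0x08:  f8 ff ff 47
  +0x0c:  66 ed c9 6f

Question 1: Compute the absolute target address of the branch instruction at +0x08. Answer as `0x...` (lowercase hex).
@+08  little-endian(f8 ff ff 47) = 0x47fffff8
  top 6b → 0x11 → b [J]
  imm@[25:0]=0x3fffff8 (s26→-8) ⇒ #-8
  target = base 0xd790 + off 0x08 + 4 + imm -8 = 0xd794

0xd794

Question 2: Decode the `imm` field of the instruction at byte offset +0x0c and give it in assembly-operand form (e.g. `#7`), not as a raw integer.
off 0x0c: read 66 ed c9 6f as little → 0x6fc9ed66
  op=0x6fc9ed66>>26=0x1b ⇒ cpi (RI)
  rd@[25:23]=0x7 ⇒ R7
  imm@[22:0]=0x49ed66 ⇒ #4844902

#4844902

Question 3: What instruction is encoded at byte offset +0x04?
[04] 00 00 90 ab → 0xab900000
  op=0xab900000>>26=0x2a ⇒ lsl (RR)
  rd@[25:23]=0x7 ⇒ R7
  rs@[22:20]=0x1 ⇒ R1

lsl R7, R1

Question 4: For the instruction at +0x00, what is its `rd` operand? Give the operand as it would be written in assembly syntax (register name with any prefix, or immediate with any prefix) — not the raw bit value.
+0x00: 00 00 30 9b ⇒ word 0x9b300000 (little)
  opcode bits[31:26]=0x26: add/RR
  [25:23] rd=6 = R6
  [22:20] rs=3 = R3

R6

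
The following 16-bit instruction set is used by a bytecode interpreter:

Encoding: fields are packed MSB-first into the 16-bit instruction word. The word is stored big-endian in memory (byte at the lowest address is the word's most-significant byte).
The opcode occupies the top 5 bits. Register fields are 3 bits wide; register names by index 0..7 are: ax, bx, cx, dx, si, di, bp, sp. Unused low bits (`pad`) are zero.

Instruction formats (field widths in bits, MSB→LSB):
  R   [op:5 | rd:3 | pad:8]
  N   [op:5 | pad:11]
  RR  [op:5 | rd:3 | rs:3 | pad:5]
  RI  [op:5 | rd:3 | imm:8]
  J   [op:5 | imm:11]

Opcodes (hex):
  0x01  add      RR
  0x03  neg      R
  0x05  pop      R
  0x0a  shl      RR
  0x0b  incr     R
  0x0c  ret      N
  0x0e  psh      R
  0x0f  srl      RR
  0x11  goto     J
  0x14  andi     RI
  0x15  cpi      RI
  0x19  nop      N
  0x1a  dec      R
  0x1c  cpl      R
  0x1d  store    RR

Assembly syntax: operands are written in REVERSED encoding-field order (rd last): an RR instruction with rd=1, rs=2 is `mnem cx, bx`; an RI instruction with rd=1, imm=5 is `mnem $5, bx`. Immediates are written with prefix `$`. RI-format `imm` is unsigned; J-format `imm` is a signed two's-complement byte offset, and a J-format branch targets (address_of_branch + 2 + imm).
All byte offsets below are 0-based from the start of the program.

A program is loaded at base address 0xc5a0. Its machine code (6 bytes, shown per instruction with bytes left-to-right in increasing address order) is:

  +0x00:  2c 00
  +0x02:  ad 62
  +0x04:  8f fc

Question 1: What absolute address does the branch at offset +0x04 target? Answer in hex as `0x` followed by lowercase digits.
off 0x04: read 8f fc as big → 0x8ffc
  op=0x8ffc>>11=0x11 ⇒ goto (J)
  imm: (w>>0)&0x7ff=0x7fc (s11→-4) → $-4
  target = base 0xc5a0 + off 0x04 + 2 + imm -4 = 0xc5a2

0xc5a2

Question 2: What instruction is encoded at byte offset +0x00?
off 0x00: read 2c 00 as big → 0x2c00
  top 5b → 0x5 → pop [R]
  rd: (w>>8)&0x7=0x4 → si

pop si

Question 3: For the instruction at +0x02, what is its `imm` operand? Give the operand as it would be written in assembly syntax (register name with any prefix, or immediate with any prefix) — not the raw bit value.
$98

+0x02: ad 62 ⇒ word 0xad62 (big)
  opcode bits[15:11]=0x15: cpi/RI
  [10:8] rd=5 = di
  [7:0] imm=98 = $98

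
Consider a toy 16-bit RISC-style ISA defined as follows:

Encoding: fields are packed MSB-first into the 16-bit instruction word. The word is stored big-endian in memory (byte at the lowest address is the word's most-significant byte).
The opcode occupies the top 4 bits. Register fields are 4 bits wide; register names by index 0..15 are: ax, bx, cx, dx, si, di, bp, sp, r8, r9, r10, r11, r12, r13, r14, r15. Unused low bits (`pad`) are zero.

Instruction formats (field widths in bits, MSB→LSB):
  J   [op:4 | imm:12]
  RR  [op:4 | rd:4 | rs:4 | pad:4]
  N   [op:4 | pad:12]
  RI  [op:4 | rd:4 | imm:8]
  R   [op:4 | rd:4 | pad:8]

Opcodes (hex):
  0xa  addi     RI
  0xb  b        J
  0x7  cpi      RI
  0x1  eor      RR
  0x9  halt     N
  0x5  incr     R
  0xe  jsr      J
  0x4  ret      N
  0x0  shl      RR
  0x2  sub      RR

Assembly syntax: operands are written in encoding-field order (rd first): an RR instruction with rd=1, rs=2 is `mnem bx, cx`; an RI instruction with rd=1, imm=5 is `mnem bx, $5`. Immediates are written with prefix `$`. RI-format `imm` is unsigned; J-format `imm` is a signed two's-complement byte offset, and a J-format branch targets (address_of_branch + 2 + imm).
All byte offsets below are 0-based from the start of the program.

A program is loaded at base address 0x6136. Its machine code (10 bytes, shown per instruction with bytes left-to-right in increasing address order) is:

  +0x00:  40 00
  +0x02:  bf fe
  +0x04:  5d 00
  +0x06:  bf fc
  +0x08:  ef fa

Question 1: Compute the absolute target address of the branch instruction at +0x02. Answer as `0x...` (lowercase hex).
0x6138

[02] bf fe → 0xbffe
  opcode bits[15:12]=0xb: b/J
  [11:0] imm=4094 (s12→-2) = $-2
  target = base 0x6136 + off 0x02 + 2 + imm -2 = 0x6138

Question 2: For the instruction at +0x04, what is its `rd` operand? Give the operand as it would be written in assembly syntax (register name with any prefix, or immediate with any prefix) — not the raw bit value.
+0x04: 5d 00 ⇒ word 0x5d00 (big)
  top 4b → 0x5 → incr [R]
  rd: (w>>8)&0xf=0xd → r13

r13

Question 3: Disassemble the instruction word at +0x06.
b $-4

off 0x06: read bf fc as big → 0xbffc
  opcode bits[15:12]=0xb: b/J
  [11:0] imm=4092 (s12→-4) = $-4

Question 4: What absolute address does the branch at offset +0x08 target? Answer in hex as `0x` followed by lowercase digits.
@+08  big-endian(ef fa) = 0xeffa
  op=0xeffa>>12=0xe ⇒ jsr (J)
  imm: (w>>0)&0xfff=0xffa (s12→-6) → $-6
  target = base 0x6136 + off 0x08 + 2 + imm -6 = 0x613a

0x613a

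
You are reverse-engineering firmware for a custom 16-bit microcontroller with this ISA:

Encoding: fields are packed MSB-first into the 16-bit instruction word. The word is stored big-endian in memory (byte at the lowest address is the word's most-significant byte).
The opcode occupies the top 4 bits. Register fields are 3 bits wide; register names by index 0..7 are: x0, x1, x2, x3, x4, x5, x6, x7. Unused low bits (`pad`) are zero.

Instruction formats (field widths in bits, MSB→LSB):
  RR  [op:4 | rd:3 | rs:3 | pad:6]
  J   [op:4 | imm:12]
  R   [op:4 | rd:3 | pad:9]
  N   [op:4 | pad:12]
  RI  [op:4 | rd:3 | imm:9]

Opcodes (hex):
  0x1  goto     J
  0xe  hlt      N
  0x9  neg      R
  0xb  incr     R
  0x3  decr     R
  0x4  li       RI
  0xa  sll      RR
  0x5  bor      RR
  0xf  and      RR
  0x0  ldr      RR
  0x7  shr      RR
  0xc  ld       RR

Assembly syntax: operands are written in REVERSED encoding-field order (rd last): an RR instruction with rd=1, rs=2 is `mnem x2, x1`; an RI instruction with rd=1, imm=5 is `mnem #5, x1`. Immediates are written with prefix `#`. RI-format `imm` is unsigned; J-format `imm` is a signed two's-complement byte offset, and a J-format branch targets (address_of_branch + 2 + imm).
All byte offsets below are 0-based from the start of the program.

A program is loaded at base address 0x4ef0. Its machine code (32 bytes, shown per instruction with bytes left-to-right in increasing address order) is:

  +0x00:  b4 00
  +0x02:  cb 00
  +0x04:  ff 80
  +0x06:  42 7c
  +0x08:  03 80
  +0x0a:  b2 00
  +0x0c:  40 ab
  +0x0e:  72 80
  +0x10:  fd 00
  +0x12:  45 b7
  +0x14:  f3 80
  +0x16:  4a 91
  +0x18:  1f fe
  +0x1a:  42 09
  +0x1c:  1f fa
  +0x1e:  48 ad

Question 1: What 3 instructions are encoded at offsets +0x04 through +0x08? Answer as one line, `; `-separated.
and x6, x7; li #124, x1; ldr x6, x1

@+04  big-endian(ff 80) = 0xff80
  top 4b → 0xf → and [RR]
  rd: (w>>9)&0x7=0x7 → x7
  rs: (w>>6)&0x7=0x6 → x6
@+06  big-endian(42 7c) = 0x427c
  top 4b → 0x4 → li [RI]
  rd: (w>>9)&0x7=0x1 → x1
  imm: (w>>0)&0x1ff=0x7c → #124
@+08  big-endian(03 80) = 0x0380
  top 4b → 0x0 → ldr [RR]
  rd: (w>>9)&0x7=0x1 → x1
  rs: (w>>6)&0x7=0x6 → x6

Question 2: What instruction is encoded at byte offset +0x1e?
li #173, x4

off 0x1e: read 48 ad as big → 0x48ad
  top 4b → 0x4 → li [RI]
  rd@[11:9]=0x4 ⇒ x4
  imm@[8:0]=0xad ⇒ #173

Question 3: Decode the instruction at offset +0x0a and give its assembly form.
off 0x0a: read b2 00 as big → 0xb200
  opcode bits[15:12]=0xb: incr/R
  [11:9] rd=1 = x1

incr x1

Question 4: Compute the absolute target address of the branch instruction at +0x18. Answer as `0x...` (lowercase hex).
0x4f08

+0x18: 1f fe ⇒ word 0x1ffe (big)
  opcode bits[15:12]=0x1: goto/J
  [11:0] imm=4094 (s12→-2) = #-2
  target = base 0x4ef0 + off 0x18 + 2 + imm -2 = 0x4f08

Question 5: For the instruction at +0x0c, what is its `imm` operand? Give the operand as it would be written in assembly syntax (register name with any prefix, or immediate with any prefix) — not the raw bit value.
@+0c  big-endian(40 ab) = 0x40ab
  top 4b → 0x4 → li [RI]
  [11:9] rd=0 = x0
  [8:0] imm=171 = #171

#171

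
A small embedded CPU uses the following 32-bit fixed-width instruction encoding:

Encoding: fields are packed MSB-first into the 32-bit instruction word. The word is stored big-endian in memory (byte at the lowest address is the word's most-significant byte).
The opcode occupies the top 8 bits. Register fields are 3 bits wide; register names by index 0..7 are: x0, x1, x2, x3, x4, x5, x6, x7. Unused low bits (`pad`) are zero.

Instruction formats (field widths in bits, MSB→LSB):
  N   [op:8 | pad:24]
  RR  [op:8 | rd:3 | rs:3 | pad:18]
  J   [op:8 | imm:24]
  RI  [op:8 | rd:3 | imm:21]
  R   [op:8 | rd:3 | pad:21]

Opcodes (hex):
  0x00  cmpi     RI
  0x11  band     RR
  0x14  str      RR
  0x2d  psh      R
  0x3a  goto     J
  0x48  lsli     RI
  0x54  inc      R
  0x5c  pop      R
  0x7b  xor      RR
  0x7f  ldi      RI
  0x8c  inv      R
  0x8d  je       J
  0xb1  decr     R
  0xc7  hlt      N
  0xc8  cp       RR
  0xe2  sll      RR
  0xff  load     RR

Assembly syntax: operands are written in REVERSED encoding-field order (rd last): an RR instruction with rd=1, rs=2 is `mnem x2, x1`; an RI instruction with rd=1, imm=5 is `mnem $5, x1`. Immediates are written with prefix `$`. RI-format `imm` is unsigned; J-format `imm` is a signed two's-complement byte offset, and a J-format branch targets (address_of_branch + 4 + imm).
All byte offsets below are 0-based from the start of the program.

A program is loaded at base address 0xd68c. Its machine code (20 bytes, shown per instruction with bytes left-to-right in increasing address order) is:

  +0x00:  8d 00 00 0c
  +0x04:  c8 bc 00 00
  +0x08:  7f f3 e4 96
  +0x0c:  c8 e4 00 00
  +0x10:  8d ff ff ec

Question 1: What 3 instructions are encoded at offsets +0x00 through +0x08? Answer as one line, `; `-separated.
off 0x00: read 8d 00 00 0c as big → 0x8d00000c
  opcode bits[31:24]=0x8d: je/J
  imm: (w>>0)&0xffffff=0xc → $12
off 0x04: read c8 bc 00 00 as big → 0xc8bc0000
  opcode bits[31:24]=0xc8: cp/RR
  rd: (w>>21)&0x7=0x5 → x5
  rs: (w>>18)&0x7=0x7 → x7
off 0x08: read 7f f3 e4 96 as big → 0x7ff3e496
  opcode bits[31:24]=0x7f: ldi/RI
  rd: (w>>21)&0x7=0x7 → x7
  imm: (w>>0)&0x1fffff=0x13e496 → $1303702

je $12; cp x7, x5; ldi $1303702, x7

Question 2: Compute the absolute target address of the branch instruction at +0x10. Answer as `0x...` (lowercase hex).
[10] 8d ff ff ec → 0x8dffffec
  opcode bits[31:24]=0x8d: je/J
  imm: (w>>0)&0xffffff=0xffffec (s24→-20) → $-20
  target = base 0xd68c + off 0x10 + 4 + imm -20 = 0xd68c

0xd68c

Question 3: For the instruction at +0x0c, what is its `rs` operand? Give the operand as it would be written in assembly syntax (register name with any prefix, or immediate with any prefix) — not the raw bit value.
+0x0c: c8 e4 00 00 ⇒ word 0xc8e40000 (big)
  op=0xc8e40000>>24=0xc8 ⇒ cp (RR)
  rd: (w>>21)&0x7=0x7 → x7
  rs: (w>>18)&0x7=0x1 → x1

x1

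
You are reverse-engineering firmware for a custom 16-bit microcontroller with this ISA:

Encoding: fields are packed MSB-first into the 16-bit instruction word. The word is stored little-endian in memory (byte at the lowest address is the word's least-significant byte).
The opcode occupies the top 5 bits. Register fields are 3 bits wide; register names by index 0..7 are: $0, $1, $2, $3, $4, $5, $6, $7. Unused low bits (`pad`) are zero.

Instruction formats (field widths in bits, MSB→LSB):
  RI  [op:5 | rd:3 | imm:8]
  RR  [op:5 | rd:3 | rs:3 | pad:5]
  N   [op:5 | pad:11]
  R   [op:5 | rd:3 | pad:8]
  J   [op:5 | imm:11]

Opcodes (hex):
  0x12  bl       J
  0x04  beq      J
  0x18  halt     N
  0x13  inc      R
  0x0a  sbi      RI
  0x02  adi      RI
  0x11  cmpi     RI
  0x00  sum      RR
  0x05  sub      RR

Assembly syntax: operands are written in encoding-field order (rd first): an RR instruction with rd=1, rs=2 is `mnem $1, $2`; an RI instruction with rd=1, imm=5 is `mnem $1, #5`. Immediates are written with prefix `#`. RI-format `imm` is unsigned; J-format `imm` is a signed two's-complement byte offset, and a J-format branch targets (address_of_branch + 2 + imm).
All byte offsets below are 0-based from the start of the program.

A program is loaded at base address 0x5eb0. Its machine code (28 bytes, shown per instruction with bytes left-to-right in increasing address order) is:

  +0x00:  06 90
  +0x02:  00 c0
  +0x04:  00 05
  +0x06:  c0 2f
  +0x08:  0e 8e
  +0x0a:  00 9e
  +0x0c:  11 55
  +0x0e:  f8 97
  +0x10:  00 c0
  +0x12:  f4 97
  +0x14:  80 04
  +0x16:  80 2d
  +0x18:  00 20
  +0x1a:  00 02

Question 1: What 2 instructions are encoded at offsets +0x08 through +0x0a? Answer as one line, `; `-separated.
cmpi $6, #14; inc $6

off 0x08: read 0e 8e as little → 0x8e0e
  top 5b → 0x11 → cmpi [RI]
  rd: (w>>8)&0x7=0x6 → $6
  imm: (w>>0)&0xff=0xe → #14
off 0x0a: read 00 9e as little → 0x9e00
  top 5b → 0x13 → inc [R]
  rd: (w>>8)&0x7=0x6 → $6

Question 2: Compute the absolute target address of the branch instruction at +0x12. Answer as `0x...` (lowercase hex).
0x5eb8

off 0x12: read f4 97 as little → 0x97f4
  top 5b → 0x12 → bl [J]
  [10:0] imm=2036 (s11→-12) = #-12
  target = base 0x5eb0 + off 0x12 + 2 + imm -12 = 0x5eb8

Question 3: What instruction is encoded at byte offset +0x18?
off 0x18: read 00 20 as little → 0x2000
  top 5b → 0x4 → beq [J]
  imm@[10:0]=0x0 ⇒ #0

beq #0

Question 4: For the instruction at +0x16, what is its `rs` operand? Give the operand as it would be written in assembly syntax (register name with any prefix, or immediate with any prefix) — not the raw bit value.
[16] 80 2d → 0x2d80
  op=0x2d80>>11=0x5 ⇒ sub (RR)
  rd@[10:8]=0x5 ⇒ $5
  rs@[7:5]=0x4 ⇒ $4

$4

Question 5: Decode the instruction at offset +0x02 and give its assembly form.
[02] 00 c0 → 0xc000
  opcode bits[15:11]=0x18: halt/N

halt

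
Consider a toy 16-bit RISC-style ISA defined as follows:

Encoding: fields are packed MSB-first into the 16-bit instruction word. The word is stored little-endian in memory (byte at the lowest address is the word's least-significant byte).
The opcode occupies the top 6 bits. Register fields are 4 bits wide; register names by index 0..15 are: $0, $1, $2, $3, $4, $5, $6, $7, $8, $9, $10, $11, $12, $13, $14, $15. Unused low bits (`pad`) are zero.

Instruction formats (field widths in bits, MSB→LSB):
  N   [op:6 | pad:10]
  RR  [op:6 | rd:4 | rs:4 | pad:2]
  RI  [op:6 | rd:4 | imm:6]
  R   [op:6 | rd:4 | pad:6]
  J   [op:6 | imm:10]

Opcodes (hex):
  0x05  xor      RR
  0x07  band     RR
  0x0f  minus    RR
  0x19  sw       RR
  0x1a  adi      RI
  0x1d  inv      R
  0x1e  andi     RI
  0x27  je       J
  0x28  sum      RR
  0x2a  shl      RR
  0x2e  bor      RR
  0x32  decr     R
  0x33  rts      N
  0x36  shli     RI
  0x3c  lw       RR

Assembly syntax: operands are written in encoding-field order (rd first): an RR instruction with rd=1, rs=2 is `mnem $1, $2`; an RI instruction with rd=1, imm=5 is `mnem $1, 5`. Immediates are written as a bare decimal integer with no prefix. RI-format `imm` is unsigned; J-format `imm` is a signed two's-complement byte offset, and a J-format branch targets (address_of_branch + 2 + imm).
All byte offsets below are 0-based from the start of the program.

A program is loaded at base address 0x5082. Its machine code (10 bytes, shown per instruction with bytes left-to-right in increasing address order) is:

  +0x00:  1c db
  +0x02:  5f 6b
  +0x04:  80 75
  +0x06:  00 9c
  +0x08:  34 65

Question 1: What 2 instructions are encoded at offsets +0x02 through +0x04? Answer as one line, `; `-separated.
adi $13, 31; inv $6

+0x02: 5f 6b ⇒ word 0x6b5f (little)
  opcode bits[15:10]=0x1a: adi/RI
  rd@[9:6]=0xd ⇒ $13
  imm@[5:0]=0x1f ⇒ 31
+0x04: 80 75 ⇒ word 0x7580 (little)
  opcode bits[15:10]=0x1d: inv/R
  rd@[9:6]=0x6 ⇒ $6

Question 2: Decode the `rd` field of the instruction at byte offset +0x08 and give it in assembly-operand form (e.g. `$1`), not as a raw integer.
[08] 34 65 → 0x6534
  top 6b → 0x19 → sw [RR]
  [9:6] rd=4 = $4
  [5:2] rs=13 = $13

$4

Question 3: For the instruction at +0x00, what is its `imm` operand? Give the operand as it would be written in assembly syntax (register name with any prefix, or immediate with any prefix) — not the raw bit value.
@+00  little-endian(1c db) = 0xdb1c
  opcode bits[15:10]=0x36: shli/RI
  [9:6] rd=12 = $12
  [5:0] imm=28 = 28

28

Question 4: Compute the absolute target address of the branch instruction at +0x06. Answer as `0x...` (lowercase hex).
[06] 00 9c → 0x9c00
  top 6b → 0x27 → je [J]
  [9:0] imm=0 = 0
  target = base 0x5082 + off 0x06 + 2 + imm 0 = 0x508a

0x508a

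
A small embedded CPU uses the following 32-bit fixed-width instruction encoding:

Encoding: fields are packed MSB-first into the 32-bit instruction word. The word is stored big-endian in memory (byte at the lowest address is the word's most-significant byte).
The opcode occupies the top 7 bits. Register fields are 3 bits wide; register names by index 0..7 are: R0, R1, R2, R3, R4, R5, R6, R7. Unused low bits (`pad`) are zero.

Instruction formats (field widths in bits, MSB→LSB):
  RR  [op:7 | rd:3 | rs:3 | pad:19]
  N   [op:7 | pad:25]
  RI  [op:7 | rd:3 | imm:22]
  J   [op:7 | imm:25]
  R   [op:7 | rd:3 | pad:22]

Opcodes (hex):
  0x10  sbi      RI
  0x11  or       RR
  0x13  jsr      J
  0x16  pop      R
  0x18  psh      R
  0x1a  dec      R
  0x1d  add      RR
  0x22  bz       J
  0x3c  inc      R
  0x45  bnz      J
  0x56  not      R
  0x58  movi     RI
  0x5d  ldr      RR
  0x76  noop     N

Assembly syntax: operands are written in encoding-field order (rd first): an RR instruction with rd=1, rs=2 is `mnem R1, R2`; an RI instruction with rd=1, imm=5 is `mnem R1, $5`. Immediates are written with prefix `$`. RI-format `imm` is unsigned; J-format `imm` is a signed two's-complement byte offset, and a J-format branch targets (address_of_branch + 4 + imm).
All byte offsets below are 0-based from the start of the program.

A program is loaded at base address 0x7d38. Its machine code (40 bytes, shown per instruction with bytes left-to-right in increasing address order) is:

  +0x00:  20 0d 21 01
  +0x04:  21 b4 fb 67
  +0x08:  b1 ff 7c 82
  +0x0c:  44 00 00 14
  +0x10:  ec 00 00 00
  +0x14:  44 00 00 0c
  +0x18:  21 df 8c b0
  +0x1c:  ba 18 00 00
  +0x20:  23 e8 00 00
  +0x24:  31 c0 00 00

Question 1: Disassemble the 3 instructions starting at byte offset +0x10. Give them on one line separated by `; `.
+0x10: ec 00 00 00 ⇒ word 0xec000000 (big)
  op=0xec000000>>25=0x76 ⇒ noop (N)
+0x14: 44 00 00 0c ⇒ word 0x4400000c (big)
  op=0x4400000c>>25=0x22 ⇒ bz (J)
  imm: (w>>0)&0x1ffffff=0xc → $12
+0x18: 21 df 8c b0 ⇒ word 0x21df8cb0 (big)
  op=0x21df8cb0>>25=0x10 ⇒ sbi (RI)
  rd: (w>>22)&0x7=0x7 → R7
  imm: (w>>0)&0x3fffff=0x1f8cb0 → $2067632

noop; bz $12; sbi R7, $2067632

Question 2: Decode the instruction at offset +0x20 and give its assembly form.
off 0x20: read 23 e8 00 00 as big → 0x23e80000
  opcode bits[31:25]=0x11: or/RR
  [24:22] rd=7 = R7
  [21:19] rs=5 = R5

or R7, R5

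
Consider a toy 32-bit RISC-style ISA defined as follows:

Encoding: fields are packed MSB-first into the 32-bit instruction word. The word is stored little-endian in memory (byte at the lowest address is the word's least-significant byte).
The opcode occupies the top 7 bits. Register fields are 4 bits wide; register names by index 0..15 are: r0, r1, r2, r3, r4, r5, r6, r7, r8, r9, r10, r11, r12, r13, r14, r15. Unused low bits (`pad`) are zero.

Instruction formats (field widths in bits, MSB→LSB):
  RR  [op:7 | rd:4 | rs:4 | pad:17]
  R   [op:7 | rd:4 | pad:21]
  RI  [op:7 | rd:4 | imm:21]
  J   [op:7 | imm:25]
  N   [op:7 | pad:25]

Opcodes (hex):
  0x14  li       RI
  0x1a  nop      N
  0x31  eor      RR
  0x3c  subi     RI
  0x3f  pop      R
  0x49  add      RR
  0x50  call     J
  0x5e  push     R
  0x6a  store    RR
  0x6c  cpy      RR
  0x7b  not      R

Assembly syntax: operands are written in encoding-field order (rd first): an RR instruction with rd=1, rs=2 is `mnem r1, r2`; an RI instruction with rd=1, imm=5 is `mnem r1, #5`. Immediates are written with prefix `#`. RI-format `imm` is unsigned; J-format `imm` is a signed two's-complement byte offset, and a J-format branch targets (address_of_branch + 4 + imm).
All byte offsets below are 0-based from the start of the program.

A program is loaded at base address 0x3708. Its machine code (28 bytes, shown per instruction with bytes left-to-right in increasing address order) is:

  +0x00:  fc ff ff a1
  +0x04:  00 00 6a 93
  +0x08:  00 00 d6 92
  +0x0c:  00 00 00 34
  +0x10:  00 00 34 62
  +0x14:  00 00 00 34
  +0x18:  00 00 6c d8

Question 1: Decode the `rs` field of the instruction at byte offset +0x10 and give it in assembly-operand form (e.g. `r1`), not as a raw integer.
r10

[10] 00 00 34 62 → 0x62340000
  top 7b → 0x31 → eor [RR]
  rd@[24:21]=0x1 ⇒ r1
  rs@[20:17]=0xa ⇒ r10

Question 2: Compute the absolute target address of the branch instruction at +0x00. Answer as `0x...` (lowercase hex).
+0x00: fc ff ff a1 ⇒ word 0xa1fffffc (little)
  opcode bits[31:25]=0x50: call/J
  imm: (w>>0)&0x1ffffff=0x1fffffc (s25→-4) → #-4
  target = base 0x3708 + off 0x00 + 4 + imm -4 = 0x3708

0x3708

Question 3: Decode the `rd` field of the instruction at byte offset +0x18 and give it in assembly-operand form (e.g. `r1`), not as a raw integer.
@+18  little-endian(00 00 6c d8) = 0xd86c0000
  top 7b → 0x6c → cpy [RR]
  rd@[24:21]=0x3 ⇒ r3
  rs@[20:17]=0x6 ⇒ r6

r3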